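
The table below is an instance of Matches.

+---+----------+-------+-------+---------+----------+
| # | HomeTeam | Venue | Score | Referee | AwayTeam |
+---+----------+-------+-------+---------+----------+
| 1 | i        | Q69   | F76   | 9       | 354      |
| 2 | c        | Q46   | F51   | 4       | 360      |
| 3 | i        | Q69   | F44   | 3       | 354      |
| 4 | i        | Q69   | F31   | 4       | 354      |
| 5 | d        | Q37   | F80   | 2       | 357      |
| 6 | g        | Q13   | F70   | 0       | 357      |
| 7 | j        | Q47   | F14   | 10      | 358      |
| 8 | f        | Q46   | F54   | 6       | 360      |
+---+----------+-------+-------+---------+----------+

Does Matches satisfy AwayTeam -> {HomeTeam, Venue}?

No

AwayTeam=354: rows 1, 3, 4 → {HomeTeam,Venue} = (i, Q69), (i, Q69), (i, Q69) ✓
AwayTeam=360: rows 2, 8 → {HomeTeam,Venue} takes values {(c, Q46), (f, Q46)} — violation
AwayTeam=357: rows 5, 6 → {HomeTeam,Venue} takes values {(d, Q37), (g, Q13)} — violation
AwayTeam=358: row 7 → {HomeTeam,Venue} = (j, Q47) ✓
Two rows agree on AwayTeam but differ on {HomeTeam, Venue}, so AwayTeam -> {HomeTeam, Venue} does not hold.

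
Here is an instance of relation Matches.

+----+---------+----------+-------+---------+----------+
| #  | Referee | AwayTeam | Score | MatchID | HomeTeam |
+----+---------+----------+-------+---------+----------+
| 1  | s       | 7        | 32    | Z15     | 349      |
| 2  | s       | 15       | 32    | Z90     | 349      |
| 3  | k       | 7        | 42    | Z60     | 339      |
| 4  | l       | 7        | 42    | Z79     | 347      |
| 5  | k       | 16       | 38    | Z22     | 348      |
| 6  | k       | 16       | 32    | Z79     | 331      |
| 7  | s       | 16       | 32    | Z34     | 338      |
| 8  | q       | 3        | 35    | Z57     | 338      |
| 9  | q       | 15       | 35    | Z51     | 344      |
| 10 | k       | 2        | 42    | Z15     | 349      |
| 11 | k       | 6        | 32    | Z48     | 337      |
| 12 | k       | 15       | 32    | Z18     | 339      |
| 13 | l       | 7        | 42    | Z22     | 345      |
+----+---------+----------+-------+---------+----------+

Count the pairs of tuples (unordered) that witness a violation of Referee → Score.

Referee=s: all 3 rows agree on Score — 0 pairs.
Referee=k: violating pairs (3,5), (3,6), (3,11), (3,12), (5,6), (5,10), (5,11), (5,12), (6,10), (10,11), (10,12) — 11 pairs.
Referee=l: all 2 rows agree on Score — 0 pairs.
Referee=q: all 2 rows agree on Score — 0 pairs.

11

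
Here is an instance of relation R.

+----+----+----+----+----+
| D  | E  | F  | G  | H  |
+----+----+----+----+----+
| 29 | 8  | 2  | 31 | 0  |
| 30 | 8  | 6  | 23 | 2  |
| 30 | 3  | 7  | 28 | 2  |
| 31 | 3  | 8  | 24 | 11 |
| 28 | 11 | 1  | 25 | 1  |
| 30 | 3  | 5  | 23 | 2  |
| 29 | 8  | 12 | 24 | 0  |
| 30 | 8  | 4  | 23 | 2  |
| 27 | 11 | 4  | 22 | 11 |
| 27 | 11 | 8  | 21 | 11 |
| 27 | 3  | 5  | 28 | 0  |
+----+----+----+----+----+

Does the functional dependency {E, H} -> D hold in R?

(E=8, H=0): 2 rows → D = 29, 29 ✓
(E=8, H=2): 2 rows → D = 30, 30 ✓
(E=3, H=2): 2 rows → D = 30, 30 ✓
(E=3, H=11): 1 row → D = 31 ✓
(E=11, H=1): 1 row → D = 28 ✓
(E=11, H=11): 2 rows → D = 27, 27 ✓
(E=3, H=0): 1 row → D = 27 ✓
Every {E, H} value is associated with a single D value, so {E, H} -> D holds.

Yes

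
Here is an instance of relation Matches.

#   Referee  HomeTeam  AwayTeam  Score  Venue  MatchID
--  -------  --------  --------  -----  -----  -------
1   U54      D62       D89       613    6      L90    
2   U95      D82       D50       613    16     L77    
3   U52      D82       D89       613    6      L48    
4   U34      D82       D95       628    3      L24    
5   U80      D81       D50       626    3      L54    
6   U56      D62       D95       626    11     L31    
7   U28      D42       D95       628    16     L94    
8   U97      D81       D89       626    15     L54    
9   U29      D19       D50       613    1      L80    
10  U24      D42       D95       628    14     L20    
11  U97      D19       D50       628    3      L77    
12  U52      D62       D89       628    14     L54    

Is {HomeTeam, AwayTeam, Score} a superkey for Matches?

Rows 7 and 10 have the same {HomeTeam, AwayTeam, Score} value (HomeTeam=D42, AwayTeam=D95, Score=628) but are distinct tuples, so {HomeTeam, AwayTeam, Score} does not determine every attribute — not a superkey.

No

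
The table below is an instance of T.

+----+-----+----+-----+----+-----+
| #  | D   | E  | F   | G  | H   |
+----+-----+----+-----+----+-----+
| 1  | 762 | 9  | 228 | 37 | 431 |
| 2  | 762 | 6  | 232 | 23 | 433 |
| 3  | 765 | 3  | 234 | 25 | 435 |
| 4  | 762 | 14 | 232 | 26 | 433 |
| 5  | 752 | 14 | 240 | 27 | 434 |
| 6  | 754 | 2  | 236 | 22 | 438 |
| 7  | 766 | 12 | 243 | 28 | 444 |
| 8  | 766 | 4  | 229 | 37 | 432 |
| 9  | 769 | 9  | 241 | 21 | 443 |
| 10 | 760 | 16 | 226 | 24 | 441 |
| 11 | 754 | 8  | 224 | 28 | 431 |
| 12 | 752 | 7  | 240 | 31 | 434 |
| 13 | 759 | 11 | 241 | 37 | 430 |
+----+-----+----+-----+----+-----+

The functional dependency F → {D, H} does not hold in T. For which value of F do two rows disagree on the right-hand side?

241

F=228: row 1 → {D,H} = (762, 431) ✓
F=232: rows 2, 4 → {D,H} = (762, 433), (762, 433) ✓
F=234: row 3 → {D,H} = (765, 435) ✓
F=240: rows 5, 12 → {D,H} = (752, 434), (752, 434) ✓
F=236: row 6 → {D,H} = (754, 438) ✓
F=243: row 7 → {D,H} = (766, 444) ✓
F=229: row 8 → {D,H} = (766, 432) ✓
F=241: rows 9, 13 → {D,H} takes values {(769, 443), (759, 430)} — violation
F=226: row 10 → {D,H} = (760, 441) ✓
F=224: row 11 → {D,H} = (754, 431) ✓
The only F value with inconsistent RHS is F=241.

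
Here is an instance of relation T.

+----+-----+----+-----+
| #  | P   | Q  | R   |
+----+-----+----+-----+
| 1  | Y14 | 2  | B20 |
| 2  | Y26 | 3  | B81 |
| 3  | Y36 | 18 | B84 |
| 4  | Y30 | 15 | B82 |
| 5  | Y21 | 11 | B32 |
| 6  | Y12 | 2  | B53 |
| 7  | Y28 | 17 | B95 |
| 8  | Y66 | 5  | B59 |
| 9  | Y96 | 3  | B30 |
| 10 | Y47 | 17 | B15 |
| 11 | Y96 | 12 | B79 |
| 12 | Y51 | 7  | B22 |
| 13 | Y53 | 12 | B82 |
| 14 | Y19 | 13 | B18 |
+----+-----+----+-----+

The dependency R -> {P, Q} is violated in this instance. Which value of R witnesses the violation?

B82

R=B20: row 1 → {P,Q} = (Y14, 2) ✓
R=B81: row 2 → {P,Q} = (Y26, 3) ✓
R=B84: row 3 → {P,Q} = (Y36, 18) ✓
R=B82: rows 4, 13 → {P,Q} takes values {(Y30, 15), (Y53, 12)} — violation
R=B32: row 5 → {P,Q} = (Y21, 11) ✓
R=B53: row 6 → {P,Q} = (Y12, 2) ✓
R=B95: row 7 → {P,Q} = (Y28, 17) ✓
R=B59: row 8 → {P,Q} = (Y66, 5) ✓
R=B30: row 9 → {P,Q} = (Y96, 3) ✓
R=B15: row 10 → {P,Q} = (Y47, 17) ✓
R=B79: row 11 → {P,Q} = (Y96, 12) ✓
R=B22: row 12 → {P,Q} = (Y51, 7) ✓
R=B18: row 14 → {P,Q} = (Y19, 13) ✓
The only R value with inconsistent RHS is R=B82.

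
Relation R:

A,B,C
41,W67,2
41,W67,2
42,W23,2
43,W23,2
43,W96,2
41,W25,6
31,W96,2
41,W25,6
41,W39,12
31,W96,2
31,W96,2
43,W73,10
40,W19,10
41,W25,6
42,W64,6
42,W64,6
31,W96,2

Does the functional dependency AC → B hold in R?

(A=41, C=2): 2 rows → B = W67, W67 ✓
(A=42, C=2): 1 row → B = W23 ✓
(A=43, C=2): 2 rows → B takes values {W23, W96} — violation
(A=41, C=6): 3 rows → B = W25, W25, W25 ✓
(A=31, C=2): 4 rows → B = W96, W96, W96, W96 ✓
(A=41, C=12): 1 row → B = W39 ✓
(A=43, C=10): 1 row → B = W73 ✓
(A=40, C=10): 1 row → B = W19 ✓
(A=42, C=6): 2 rows → B = W64, W64 ✓
Two rows agree on AC but differ on B, so AC → B does not hold.

No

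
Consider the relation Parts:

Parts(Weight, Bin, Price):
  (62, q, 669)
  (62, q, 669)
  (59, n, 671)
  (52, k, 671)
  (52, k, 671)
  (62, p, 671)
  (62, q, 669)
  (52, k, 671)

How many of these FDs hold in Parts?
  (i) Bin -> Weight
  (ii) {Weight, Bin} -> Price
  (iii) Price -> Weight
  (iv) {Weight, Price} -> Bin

(i) Bin -> Weight: every LHS value maps to a single RHS value — holds.
(ii) {Weight, Bin} -> Price: every LHS value maps to a single RHS value — holds.
(iii) Price -> Weight: Price=671: 5 rows → Weight takes values {59, 52, 62} — violation — fails.
(iv) {Weight, Price} -> Bin: every LHS value maps to a single RHS value — holds.
3 of the 4 dependencies hold.

3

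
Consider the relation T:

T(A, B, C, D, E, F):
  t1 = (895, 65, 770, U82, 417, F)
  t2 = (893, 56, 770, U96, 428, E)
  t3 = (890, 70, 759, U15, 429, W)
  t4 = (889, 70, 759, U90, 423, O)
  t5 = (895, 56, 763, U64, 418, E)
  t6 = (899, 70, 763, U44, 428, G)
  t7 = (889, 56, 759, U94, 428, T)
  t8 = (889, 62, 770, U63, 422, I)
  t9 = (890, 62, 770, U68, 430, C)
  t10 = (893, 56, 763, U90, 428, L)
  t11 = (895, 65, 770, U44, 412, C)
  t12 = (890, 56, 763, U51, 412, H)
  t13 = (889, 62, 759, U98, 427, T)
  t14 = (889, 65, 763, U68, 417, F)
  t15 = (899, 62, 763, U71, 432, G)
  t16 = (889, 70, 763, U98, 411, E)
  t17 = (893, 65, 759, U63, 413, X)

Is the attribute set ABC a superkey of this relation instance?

No

Rows 1 and 11 have the same ABC value (A=895, B=65, C=770) but are distinct tuples, so ABC does not determine every attribute — not a superkey.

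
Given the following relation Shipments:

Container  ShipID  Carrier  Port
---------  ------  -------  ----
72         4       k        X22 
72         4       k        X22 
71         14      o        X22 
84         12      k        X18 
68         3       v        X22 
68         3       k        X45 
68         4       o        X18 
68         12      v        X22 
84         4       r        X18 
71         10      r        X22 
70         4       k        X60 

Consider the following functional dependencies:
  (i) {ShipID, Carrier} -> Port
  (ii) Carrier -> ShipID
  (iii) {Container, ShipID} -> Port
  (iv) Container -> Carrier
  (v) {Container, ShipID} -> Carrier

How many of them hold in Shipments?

(i) {ShipID, Carrier} -> Port: (ShipID=4, Carrier=k): 3 rows → Port takes values {X22, X60} — violation — fails.
(ii) Carrier -> ShipID: Carrier=k: 5 rows → ShipID takes values {4, 12, 3} — violation; Carrier=o: 2 rows → ShipID takes values {14, 4} — violation; Carrier=v: 2 rows → ShipID takes values {3, 12} — violation; Carrier=r: 2 rows → ShipID takes values {4, 10} — violation — fails.
(iii) {Container, ShipID} -> Port: (Container=68, ShipID=3): 2 rows → Port takes values {X22, X45} — violation — fails.
(iv) Container -> Carrier: Container=71: 2 rows → Carrier takes values {o, r} — violation; Container=84: 2 rows → Carrier takes values {k, r} — violation; Container=68: 4 rows → Carrier takes values {v, k, o} — violation — fails.
(v) {Container, ShipID} -> Carrier: (Container=68, ShipID=3): 2 rows → Carrier takes values {v, k} — violation — fails.
None of the 5 dependencies hold.

0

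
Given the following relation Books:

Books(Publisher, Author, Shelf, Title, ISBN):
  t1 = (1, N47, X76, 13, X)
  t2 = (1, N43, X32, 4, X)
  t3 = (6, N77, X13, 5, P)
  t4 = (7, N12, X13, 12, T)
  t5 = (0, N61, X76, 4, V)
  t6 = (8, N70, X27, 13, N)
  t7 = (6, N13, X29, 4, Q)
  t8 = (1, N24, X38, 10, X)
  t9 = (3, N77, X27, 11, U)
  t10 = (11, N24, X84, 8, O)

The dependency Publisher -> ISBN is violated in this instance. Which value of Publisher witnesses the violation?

6

Publisher=1: rows 1, 2, 8 → ISBN = X, X, X ✓
Publisher=6: rows 3, 7 → ISBN takes values {P, Q} — violation
Publisher=7: row 4 → ISBN = T ✓
Publisher=0: row 5 → ISBN = V ✓
Publisher=8: row 6 → ISBN = N ✓
Publisher=3: row 9 → ISBN = U ✓
Publisher=11: row 10 → ISBN = O ✓
The only Publisher value with inconsistent ISBN is Publisher=6.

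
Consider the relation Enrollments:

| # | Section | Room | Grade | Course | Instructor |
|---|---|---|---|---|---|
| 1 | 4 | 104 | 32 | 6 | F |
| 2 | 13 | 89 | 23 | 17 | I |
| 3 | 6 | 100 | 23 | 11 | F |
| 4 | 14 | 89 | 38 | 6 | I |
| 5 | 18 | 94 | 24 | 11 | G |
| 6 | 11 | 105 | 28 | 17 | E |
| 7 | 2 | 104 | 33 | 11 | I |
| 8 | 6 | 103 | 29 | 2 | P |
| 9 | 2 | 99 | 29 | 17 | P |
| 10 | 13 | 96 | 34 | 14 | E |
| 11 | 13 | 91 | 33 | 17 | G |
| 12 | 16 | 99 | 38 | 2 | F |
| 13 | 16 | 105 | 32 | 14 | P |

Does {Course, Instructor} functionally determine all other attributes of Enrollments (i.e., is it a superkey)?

Yes

All 13 rows have distinct {Course, Instructor} values, so {Course, Instructor} → (all attributes) holds and {Course, Instructor} is a superkey.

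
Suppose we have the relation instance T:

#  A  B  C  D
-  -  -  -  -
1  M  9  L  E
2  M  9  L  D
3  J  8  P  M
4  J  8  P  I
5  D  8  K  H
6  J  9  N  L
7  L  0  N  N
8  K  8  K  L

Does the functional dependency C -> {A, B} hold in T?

C=L: rows 1, 2 → {A,B} = (M, 9), (M, 9) ✓
C=P: rows 3, 4 → {A,B} = (J, 8), (J, 8) ✓
C=K: rows 5, 8 → {A,B} takes values {(D, 8), (K, 8)} — violation
C=N: rows 6, 7 → {A,B} takes values {(J, 9), (L, 0)} — violation
Two rows agree on C but differ on {A, B}, so C -> {A, B} does not hold.

No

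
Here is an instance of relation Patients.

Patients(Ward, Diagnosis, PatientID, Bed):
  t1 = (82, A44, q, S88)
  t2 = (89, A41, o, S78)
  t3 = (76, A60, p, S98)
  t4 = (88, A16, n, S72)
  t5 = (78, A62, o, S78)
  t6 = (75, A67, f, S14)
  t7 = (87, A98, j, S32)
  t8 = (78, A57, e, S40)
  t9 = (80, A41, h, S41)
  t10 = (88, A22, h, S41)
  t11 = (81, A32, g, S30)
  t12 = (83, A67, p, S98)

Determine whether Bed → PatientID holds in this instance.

Yes

Bed=S88: row 1 → PatientID = q ✓
Bed=S78: rows 2, 5 → PatientID = o, o ✓
Bed=S98: rows 3, 12 → PatientID = p, p ✓
Bed=S72: row 4 → PatientID = n ✓
Bed=S14: row 6 → PatientID = f ✓
Bed=S32: row 7 → PatientID = j ✓
Bed=S40: row 8 → PatientID = e ✓
Bed=S41: rows 9, 10 → PatientID = h, h ✓
Bed=S30: row 11 → PatientID = g ✓
Every Bed value is associated with a single PatientID value, so Bed → PatientID holds.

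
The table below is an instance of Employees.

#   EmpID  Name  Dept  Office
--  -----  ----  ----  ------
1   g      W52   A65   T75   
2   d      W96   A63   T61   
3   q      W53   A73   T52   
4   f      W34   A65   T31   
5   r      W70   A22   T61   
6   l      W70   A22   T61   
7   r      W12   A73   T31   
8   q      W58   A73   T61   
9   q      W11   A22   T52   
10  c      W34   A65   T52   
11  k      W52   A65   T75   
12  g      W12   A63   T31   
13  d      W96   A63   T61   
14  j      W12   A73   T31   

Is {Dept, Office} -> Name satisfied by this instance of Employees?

Yes

(Dept=A65, Office=T75): rows 1, 11 → Name = W52, W52 ✓
(Dept=A63, Office=T61): rows 2, 13 → Name = W96, W96 ✓
(Dept=A73, Office=T52): row 3 → Name = W53 ✓
(Dept=A65, Office=T31): row 4 → Name = W34 ✓
(Dept=A22, Office=T61): rows 5, 6 → Name = W70, W70 ✓
(Dept=A73, Office=T31): rows 7, 14 → Name = W12, W12 ✓
(Dept=A73, Office=T61): row 8 → Name = W58 ✓
(Dept=A22, Office=T52): row 9 → Name = W11 ✓
(Dept=A65, Office=T52): row 10 → Name = W34 ✓
(Dept=A63, Office=T31): row 12 → Name = W12 ✓
Every {Dept, Office} value is associated with a single Name value, so {Dept, Office} -> Name holds.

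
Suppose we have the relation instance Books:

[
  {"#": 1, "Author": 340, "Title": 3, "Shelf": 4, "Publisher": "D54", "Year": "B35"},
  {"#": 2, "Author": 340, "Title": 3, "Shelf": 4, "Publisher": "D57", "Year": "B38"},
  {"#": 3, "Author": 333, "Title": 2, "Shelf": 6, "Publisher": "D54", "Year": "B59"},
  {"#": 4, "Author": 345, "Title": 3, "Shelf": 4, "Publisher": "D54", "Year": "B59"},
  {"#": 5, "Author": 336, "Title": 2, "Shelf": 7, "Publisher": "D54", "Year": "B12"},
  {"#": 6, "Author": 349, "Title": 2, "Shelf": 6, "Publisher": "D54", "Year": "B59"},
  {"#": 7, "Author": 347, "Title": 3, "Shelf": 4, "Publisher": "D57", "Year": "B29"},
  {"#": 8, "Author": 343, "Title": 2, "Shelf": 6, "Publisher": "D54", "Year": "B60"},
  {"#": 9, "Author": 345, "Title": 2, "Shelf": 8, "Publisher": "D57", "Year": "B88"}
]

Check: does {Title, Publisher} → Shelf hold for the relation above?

(Title=3, Publisher=D54): rows 1, 4 → Shelf = 4, 4 ✓
(Title=3, Publisher=D57): rows 2, 7 → Shelf = 4, 4 ✓
(Title=2, Publisher=D54): rows 3, 5, 6, 8 → Shelf takes values {6, 7} — violation
(Title=2, Publisher=D57): row 9 → Shelf = 8 ✓
Two rows agree on {Title, Publisher} but differ on Shelf, so {Title, Publisher} → Shelf does not hold.

No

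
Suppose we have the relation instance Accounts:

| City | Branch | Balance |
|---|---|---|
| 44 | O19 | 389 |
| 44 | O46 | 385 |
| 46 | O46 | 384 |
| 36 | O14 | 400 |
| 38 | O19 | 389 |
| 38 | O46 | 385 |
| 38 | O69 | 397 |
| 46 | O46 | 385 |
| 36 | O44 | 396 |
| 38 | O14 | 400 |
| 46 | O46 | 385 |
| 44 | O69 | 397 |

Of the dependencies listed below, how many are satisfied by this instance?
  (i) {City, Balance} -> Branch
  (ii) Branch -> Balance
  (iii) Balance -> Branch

2

(i) {City, Balance} -> Branch: every LHS value maps to a single RHS value — holds.
(ii) Branch -> Balance: Branch=O46: 5 rows → Balance takes values {385, 384} — violation — fails.
(iii) Balance -> Branch: every LHS value maps to a single RHS value — holds.
2 of the 3 dependencies hold.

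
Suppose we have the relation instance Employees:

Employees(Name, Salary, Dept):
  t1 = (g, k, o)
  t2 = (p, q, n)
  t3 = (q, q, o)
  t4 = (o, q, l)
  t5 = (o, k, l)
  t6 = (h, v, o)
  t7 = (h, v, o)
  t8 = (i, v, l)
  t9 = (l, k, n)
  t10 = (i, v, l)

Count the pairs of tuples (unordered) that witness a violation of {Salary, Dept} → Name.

0

(Salary=v, Dept=o): all 2 rows agree on Name — 0 pairs.
(Salary=v, Dept=l): all 2 rows agree on Name — 0 pairs.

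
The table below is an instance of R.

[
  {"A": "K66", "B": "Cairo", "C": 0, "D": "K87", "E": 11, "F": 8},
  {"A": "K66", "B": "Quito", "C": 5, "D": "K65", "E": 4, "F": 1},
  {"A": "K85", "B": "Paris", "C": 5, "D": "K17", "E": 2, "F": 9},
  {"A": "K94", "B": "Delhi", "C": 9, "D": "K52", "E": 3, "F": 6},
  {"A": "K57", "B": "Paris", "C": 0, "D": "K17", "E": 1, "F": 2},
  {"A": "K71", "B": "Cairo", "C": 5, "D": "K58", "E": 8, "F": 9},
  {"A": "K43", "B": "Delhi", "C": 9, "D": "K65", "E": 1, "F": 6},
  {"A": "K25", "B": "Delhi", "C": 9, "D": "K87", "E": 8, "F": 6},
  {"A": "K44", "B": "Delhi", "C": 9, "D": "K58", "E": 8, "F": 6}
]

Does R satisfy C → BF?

No

C=0: 2 rows → {B,F} takes values {(Cairo, 8), (Paris, 2)} — violation
C=5: 3 rows → {B,F} takes values {(Quito, 1), (Paris, 9), (Cairo, 9)} — violation
C=9: 4 rows → {B,F} = (Delhi, 6), (Delhi, 6), (Delhi, 6), (Delhi, 6) ✓
Two rows agree on C but differ on BF, so C → BF does not hold.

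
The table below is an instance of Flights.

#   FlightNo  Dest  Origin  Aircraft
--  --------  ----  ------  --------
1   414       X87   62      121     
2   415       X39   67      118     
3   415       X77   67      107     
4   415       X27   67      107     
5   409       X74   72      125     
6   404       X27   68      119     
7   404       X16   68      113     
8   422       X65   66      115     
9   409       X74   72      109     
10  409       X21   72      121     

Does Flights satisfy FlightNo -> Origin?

FlightNo=414: row 1 → Origin = 62 ✓
FlightNo=415: rows 2, 3, 4 → Origin = 67, 67, 67 ✓
FlightNo=409: rows 5, 9, 10 → Origin = 72, 72, 72 ✓
FlightNo=404: rows 6, 7 → Origin = 68, 68 ✓
FlightNo=422: row 8 → Origin = 66 ✓
Every FlightNo value is associated with a single Origin value, so FlightNo -> Origin holds.

Yes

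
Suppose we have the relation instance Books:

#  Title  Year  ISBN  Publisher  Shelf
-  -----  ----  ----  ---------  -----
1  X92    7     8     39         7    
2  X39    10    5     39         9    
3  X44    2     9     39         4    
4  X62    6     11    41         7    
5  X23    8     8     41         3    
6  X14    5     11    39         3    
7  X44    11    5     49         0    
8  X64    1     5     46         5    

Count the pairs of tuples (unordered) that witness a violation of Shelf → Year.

2

Shelf=7: violating pairs (1,4) — 1 pair.
Shelf=3: violating pairs (5,6) — 1 pair.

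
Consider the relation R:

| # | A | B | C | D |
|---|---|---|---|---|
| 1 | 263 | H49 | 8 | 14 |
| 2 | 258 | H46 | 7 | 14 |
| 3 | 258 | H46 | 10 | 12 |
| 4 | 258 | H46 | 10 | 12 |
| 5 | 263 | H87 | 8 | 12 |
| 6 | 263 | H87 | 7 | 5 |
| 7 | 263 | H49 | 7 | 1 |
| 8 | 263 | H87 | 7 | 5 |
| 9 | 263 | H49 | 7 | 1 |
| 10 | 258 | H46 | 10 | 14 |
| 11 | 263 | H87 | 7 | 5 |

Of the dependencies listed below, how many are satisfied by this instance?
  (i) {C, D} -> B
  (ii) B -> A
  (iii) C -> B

2

(i) {C, D} -> B: every LHS value maps to a single RHS value — holds.
(ii) B -> A: every LHS value maps to a single RHS value — holds.
(iii) C -> B: C=8: rows 1, 5 → B takes values {H49, H87} — violation; C=7: rows 2, 6, 7, 8, 9, 11 → B takes values {H46, H87, H49} — violation — fails.
2 of the 3 dependencies hold.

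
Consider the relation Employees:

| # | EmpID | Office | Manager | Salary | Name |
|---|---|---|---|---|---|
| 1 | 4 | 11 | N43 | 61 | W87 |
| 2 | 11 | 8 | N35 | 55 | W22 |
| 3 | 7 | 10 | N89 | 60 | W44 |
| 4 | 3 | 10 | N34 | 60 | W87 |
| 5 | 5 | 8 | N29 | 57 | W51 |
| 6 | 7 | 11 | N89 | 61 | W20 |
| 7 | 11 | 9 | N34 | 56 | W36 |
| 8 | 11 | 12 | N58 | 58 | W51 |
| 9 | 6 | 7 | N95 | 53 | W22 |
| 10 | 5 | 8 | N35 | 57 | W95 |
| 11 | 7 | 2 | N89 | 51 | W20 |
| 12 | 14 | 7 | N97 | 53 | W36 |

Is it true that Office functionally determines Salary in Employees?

No

Office=11: rows 1, 6 → Salary = 61, 61 ✓
Office=8: rows 2, 5, 10 → Salary takes values {55, 57} — violation
Office=10: rows 3, 4 → Salary = 60, 60 ✓
Office=9: row 7 → Salary = 56 ✓
Office=12: row 8 → Salary = 58 ✓
Office=7: rows 9, 12 → Salary = 53, 53 ✓
Office=2: row 11 → Salary = 51 ✓
Two rows agree on Office but differ on Salary, so Office -> Salary does not hold.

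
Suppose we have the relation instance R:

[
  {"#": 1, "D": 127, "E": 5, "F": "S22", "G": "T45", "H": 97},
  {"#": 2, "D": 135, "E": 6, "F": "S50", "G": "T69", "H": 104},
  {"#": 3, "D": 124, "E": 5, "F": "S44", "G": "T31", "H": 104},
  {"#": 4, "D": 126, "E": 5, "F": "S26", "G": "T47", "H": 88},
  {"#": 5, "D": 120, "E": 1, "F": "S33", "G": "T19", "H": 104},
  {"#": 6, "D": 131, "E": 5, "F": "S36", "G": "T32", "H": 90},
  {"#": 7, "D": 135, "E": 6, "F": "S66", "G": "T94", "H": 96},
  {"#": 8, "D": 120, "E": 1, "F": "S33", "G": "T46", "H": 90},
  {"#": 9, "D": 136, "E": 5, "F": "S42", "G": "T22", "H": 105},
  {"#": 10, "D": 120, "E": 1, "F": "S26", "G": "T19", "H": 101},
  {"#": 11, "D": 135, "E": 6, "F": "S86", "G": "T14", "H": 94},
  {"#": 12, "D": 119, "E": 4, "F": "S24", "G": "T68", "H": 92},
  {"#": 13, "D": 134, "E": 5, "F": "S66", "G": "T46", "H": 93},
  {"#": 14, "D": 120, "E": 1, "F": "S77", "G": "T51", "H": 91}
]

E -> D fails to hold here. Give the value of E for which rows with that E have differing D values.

5

E=5: rows 1, 3, 4, 6, 9, 13 → D takes values {127, 124, 126, 131, 136, 134} — violation
E=6: rows 2, 7, 11 → D = 135, 135, 135 ✓
E=1: rows 5, 8, 10, 14 → D = 120, 120, 120, 120 ✓
E=4: row 12 → D = 119 ✓
The only E value with inconsistent D is E=5.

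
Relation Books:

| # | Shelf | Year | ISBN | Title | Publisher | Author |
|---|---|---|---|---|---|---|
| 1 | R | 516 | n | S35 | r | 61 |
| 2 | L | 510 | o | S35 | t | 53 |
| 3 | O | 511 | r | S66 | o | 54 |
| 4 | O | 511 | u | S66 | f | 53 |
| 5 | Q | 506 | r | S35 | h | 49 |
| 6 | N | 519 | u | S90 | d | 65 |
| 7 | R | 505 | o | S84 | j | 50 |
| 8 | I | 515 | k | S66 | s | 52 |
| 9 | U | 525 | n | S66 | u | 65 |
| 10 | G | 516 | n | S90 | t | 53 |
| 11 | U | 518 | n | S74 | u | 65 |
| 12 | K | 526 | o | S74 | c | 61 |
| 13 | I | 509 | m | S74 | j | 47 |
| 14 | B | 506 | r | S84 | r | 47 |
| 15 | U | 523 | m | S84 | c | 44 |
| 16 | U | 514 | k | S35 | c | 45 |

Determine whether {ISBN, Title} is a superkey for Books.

Yes

All 16 rows have distinct {ISBN, Title} values, so {ISBN, Title} → (all attributes) holds and {ISBN, Title} is a superkey.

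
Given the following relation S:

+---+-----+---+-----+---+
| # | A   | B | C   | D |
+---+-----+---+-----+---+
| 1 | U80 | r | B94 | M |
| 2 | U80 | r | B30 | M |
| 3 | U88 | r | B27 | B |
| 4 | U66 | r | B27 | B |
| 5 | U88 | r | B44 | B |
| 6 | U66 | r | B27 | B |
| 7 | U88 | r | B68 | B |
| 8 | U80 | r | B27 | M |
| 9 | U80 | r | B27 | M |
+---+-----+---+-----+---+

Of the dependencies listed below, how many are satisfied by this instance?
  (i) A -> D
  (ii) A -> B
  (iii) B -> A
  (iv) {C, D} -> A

(i) A -> D: every LHS value maps to a single RHS value — holds.
(ii) A -> B: every LHS value maps to a single RHS value — holds.
(iii) B -> A: B=r: rows 1, 2, 3, 4, 5, 6, 7, 8, 9 → A takes values {U80, U88, U66} — violation — fails.
(iv) {C, D} -> A: (C=B27, D=B): rows 3, 4, 6 → A takes values {U88, U66} — violation — fails.
2 of the 4 dependencies hold.

2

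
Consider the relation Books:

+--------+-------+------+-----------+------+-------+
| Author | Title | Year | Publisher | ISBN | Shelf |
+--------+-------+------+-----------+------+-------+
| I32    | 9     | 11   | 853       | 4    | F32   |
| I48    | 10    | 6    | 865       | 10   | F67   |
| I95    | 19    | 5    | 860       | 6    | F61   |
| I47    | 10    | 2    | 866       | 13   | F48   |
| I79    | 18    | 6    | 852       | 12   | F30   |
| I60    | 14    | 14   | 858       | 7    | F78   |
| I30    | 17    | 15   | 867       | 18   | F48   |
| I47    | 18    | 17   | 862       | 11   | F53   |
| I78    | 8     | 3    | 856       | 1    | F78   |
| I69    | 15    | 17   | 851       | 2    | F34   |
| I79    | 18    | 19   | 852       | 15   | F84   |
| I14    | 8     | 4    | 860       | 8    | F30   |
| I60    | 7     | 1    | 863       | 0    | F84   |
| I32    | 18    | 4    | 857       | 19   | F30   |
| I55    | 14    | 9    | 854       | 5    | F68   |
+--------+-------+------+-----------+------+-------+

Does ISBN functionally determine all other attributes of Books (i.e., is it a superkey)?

All 15 rows have distinct ISBN values, so ISBN → (all attributes) holds and ISBN is a superkey.

Yes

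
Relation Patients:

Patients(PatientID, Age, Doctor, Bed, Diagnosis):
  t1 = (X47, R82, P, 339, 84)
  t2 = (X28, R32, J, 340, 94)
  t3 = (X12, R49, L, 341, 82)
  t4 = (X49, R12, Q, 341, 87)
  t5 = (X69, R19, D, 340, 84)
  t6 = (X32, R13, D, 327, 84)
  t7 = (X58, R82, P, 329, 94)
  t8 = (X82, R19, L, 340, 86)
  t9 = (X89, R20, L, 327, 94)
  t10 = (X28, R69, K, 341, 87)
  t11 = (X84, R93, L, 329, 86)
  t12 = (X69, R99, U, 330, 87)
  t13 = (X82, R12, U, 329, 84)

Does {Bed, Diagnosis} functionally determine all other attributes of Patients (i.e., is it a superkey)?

No

Rows 4 and 10 have the same {Bed, Diagnosis} value (Bed=341, Diagnosis=87) but are distinct tuples, so {Bed, Diagnosis} does not determine every attribute — not a superkey.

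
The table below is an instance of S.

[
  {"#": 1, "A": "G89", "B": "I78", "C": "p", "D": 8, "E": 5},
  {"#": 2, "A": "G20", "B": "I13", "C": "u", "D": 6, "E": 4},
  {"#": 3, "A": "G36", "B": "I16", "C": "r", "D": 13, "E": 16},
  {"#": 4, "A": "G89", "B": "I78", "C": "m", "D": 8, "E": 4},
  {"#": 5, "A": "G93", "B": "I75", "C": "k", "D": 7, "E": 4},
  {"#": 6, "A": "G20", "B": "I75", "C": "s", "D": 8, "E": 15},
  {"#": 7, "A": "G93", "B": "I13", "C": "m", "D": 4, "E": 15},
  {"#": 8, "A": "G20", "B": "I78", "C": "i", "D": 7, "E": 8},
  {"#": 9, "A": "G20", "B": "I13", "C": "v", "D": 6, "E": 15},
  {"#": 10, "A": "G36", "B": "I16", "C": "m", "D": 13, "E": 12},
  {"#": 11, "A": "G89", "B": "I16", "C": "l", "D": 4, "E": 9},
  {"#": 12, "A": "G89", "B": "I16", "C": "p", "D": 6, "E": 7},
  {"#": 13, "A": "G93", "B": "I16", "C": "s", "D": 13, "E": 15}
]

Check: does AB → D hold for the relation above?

(A=G89, B=I78): rows 1, 4 → D = 8, 8 ✓
(A=G20, B=I13): rows 2, 9 → D = 6, 6 ✓
(A=G36, B=I16): rows 3, 10 → D = 13, 13 ✓
(A=G93, B=I75): row 5 → D = 7 ✓
(A=G20, B=I75): row 6 → D = 8 ✓
(A=G93, B=I13): row 7 → D = 4 ✓
(A=G20, B=I78): row 8 → D = 7 ✓
(A=G89, B=I16): rows 11, 12 → D takes values {4, 6} — violation
(A=G93, B=I16): row 13 → D = 13 ✓
Two rows agree on AB but differ on D, so AB → D does not hold.

No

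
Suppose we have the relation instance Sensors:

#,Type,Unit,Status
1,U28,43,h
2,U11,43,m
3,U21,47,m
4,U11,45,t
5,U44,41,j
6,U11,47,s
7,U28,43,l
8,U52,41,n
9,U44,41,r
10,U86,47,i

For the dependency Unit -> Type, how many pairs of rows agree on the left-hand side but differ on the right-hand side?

Unit=43: violating pairs (1,2), (2,7) — 2 pairs.
Unit=47: violating pairs (3,6), (3,10), (6,10) — 3 pairs.
Unit=41: violating pairs (5,8), (8,9) — 2 pairs.

7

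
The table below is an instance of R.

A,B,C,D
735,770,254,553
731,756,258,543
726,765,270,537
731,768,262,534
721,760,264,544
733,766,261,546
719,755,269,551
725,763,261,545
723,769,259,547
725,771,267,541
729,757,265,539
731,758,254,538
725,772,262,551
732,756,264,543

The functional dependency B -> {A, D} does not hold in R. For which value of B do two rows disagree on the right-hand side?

B=770: 1 row → {A,D} = (735, 553) ✓
B=756: 2 rows → {A,D} takes values {(731, 543), (732, 543)} — violation
B=765: 1 row → {A,D} = (726, 537) ✓
B=768: 1 row → {A,D} = (731, 534) ✓
B=760: 1 row → {A,D} = (721, 544) ✓
B=766: 1 row → {A,D} = (733, 546) ✓
B=755: 1 row → {A,D} = (719, 551) ✓
B=763: 1 row → {A,D} = (725, 545) ✓
B=769: 1 row → {A,D} = (723, 547) ✓
B=771: 1 row → {A,D} = (725, 541) ✓
B=757: 1 row → {A,D} = (729, 539) ✓
B=758: 1 row → {A,D} = (731, 538) ✓
B=772: 1 row → {A,D} = (725, 551) ✓
The only B value with inconsistent RHS is B=756.

756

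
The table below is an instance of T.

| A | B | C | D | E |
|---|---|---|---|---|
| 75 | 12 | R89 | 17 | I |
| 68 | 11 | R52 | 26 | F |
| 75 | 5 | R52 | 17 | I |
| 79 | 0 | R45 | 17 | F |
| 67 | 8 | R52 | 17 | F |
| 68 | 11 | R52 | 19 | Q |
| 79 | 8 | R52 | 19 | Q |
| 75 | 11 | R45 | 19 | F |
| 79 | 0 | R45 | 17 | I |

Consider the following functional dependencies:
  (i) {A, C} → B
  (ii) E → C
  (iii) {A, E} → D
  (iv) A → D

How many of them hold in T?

2

(i) {A, C} → B: every LHS value maps to a single RHS value — holds.
(ii) E → C: E=I: 3 rows → C takes values {R89, R52, R45} — violation; E=F: 4 rows → C takes values {R52, R45} — violation — fails.
(iii) {A, E} → D: every LHS value maps to a single RHS value — holds.
(iv) A → D: A=75: 3 rows → D takes values {17, 19} — violation; A=68: 2 rows → D takes values {26, 19} — violation; A=79: 3 rows → D takes values {17, 19} — violation — fails.
2 of the 4 dependencies hold.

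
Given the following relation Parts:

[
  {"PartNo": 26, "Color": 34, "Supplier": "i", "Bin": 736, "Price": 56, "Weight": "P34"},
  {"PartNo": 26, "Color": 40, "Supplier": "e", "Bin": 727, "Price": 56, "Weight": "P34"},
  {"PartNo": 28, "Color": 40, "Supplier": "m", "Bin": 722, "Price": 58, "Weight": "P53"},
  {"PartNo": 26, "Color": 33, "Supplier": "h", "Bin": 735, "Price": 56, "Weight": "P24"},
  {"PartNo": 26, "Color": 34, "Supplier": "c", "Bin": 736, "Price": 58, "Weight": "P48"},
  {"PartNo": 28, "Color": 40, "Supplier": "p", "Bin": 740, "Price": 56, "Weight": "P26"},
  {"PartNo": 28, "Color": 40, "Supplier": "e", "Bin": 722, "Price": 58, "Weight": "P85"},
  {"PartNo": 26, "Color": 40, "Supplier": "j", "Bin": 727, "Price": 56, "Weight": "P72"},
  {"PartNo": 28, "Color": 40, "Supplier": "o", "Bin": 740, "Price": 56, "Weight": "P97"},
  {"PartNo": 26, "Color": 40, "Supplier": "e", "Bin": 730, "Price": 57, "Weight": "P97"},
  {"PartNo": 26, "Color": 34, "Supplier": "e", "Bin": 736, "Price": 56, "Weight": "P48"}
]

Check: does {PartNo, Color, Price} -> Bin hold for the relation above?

Yes

(PartNo=26, Color=34, Price=56): 2 rows → Bin = 736, 736 ✓
(PartNo=26, Color=40, Price=56): 2 rows → Bin = 727, 727 ✓
(PartNo=28, Color=40, Price=58): 2 rows → Bin = 722, 722 ✓
(PartNo=26, Color=33, Price=56): 1 row → Bin = 735 ✓
(PartNo=26, Color=34, Price=58): 1 row → Bin = 736 ✓
(PartNo=28, Color=40, Price=56): 2 rows → Bin = 740, 740 ✓
(PartNo=26, Color=40, Price=57): 1 row → Bin = 730 ✓
Every {PartNo, Color, Price} value is associated with a single Bin value, so {PartNo, Color, Price} -> Bin holds.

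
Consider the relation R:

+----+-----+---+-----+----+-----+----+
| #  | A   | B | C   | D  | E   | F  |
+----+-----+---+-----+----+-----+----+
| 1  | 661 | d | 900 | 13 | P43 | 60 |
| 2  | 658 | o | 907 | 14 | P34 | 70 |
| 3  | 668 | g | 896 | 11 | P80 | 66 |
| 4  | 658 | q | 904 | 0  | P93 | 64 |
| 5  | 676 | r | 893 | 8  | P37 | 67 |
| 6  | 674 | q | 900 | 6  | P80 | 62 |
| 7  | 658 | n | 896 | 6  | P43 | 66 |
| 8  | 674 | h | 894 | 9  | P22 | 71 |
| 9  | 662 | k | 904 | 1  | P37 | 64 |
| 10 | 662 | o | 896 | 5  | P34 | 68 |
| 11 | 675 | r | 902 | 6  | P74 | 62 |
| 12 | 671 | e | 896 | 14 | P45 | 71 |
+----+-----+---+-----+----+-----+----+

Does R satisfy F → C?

F=60: row 1 → C = 900 ✓
F=70: row 2 → C = 907 ✓
F=66: rows 3, 7 → C = 896, 896 ✓
F=64: rows 4, 9 → C = 904, 904 ✓
F=67: row 5 → C = 893 ✓
F=62: rows 6, 11 → C takes values {900, 902} — violation
F=71: rows 8, 12 → C takes values {894, 896} — violation
F=68: row 10 → C = 896 ✓
Two rows agree on F but differ on C, so F → C does not hold.

No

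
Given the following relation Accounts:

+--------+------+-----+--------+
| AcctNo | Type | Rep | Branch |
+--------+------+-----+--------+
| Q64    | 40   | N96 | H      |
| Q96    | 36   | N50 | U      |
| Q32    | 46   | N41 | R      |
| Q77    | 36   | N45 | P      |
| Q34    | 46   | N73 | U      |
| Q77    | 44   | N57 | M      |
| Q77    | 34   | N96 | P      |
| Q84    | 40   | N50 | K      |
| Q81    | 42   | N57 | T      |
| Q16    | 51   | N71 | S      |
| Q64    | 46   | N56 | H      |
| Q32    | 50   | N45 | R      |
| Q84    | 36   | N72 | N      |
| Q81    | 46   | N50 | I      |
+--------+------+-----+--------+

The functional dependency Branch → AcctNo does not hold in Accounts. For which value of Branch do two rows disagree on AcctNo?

U

Branch=H: 2 rows → AcctNo = Q64, Q64 ✓
Branch=U: 2 rows → AcctNo takes values {Q96, Q34} — violation
Branch=R: 2 rows → AcctNo = Q32, Q32 ✓
Branch=P: 2 rows → AcctNo = Q77, Q77 ✓
Branch=M: 1 row → AcctNo = Q77 ✓
Branch=K: 1 row → AcctNo = Q84 ✓
Branch=T: 1 row → AcctNo = Q81 ✓
Branch=S: 1 row → AcctNo = Q16 ✓
Branch=N: 1 row → AcctNo = Q84 ✓
Branch=I: 1 row → AcctNo = Q81 ✓
The only Branch value with inconsistent AcctNo is Branch=U.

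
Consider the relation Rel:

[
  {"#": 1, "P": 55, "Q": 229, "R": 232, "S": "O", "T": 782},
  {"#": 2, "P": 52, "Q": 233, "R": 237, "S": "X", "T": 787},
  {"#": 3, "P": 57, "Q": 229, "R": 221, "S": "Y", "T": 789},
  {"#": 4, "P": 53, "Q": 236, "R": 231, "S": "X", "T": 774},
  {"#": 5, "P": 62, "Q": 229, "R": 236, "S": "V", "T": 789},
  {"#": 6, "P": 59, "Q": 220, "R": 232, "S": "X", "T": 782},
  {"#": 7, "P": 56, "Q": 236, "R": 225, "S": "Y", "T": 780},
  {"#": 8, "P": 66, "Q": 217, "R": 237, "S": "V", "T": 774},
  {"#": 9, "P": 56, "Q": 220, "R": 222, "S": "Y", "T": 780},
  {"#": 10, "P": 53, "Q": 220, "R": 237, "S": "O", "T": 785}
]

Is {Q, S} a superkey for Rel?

All 10 rows have distinct {Q, S} values, so {Q, S} → (all attributes) holds and {Q, S} is a superkey.

Yes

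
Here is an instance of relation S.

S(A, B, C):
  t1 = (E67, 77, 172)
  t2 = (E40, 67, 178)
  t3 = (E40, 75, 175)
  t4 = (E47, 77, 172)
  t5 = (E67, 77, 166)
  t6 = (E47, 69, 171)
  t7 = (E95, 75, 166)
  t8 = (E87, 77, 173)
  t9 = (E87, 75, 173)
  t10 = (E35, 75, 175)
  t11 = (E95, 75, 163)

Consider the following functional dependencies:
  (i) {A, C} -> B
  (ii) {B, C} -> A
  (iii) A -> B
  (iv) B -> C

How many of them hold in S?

(i) {A, C} -> B: (A=E87, C=173): rows 8, 9 → B takes values {77, 75} — violation — fails.
(ii) {B, C} -> A: (B=77, C=172): rows 1, 4 → A takes values {E67, E47} — violation; (B=75, C=175): rows 3, 10 → A takes values {E40, E35} — violation — fails.
(iii) A -> B: A=E40: rows 2, 3 → B takes values {67, 75} — violation; A=E47: rows 4, 6 → B takes values {77, 69} — violation; A=E87: rows 8, 9 → B takes values {77, 75} — violation — fails.
(iv) B -> C: B=77: rows 1, 4, 5, 8 → C takes values {172, 166, 173} — violation; B=75: rows 3, 7, 9, 10, 11 → C takes values {175, 166, 173, 163} — violation — fails.
None of the 4 dependencies hold.

0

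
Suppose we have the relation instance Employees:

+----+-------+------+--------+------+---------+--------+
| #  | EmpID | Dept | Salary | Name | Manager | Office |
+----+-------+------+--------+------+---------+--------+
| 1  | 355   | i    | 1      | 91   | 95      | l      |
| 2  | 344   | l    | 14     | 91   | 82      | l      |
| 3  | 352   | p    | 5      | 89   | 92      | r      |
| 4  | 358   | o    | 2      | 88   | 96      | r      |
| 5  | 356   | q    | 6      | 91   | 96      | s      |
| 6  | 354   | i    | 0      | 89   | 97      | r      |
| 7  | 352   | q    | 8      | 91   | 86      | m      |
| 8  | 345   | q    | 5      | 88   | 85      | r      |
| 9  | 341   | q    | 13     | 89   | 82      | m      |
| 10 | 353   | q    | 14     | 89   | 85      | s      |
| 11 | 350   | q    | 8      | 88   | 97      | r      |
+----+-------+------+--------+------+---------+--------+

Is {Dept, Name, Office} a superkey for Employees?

No

Rows 8 and 11 have the same {Dept, Name, Office} value (Dept=q, Name=88, Office=r) but are distinct tuples, so {Dept, Name, Office} does not determine every attribute — not a superkey.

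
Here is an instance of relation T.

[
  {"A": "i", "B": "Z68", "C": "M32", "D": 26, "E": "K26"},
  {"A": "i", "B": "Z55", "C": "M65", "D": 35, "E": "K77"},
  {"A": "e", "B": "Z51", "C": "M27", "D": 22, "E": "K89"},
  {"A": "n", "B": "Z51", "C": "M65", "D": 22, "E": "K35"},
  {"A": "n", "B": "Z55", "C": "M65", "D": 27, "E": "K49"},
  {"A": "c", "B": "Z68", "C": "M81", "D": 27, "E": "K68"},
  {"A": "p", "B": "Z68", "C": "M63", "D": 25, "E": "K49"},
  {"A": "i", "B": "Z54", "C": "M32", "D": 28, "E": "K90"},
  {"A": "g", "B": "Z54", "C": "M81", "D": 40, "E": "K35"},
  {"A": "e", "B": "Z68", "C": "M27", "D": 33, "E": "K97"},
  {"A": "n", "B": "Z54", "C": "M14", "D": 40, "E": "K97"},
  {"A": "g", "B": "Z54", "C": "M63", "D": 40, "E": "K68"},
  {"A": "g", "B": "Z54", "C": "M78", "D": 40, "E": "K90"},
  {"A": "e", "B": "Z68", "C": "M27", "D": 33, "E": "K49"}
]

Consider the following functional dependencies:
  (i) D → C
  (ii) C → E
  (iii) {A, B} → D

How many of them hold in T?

1

(i) D → C: D=22: 2 rows → C takes values {M27, M65} — violation; D=27: 2 rows → C takes values {M65, M81} — violation; D=40: 4 rows → C takes values {M81, M14, M63, M78} — violation — fails.
(ii) C → E: C=M32: 2 rows → E takes values {K26, K90} — violation; C=M65: 3 rows → E takes values {K77, K35, K49} — violation; C=M27: 3 rows → E takes values {K89, K97, K49} — violation; C=M81: 2 rows → E takes values {K68, K35} — violation; C=M63: 2 rows → E takes values {K49, K68} — violation — fails.
(iii) {A, B} → D: every LHS value maps to a single RHS value — holds.
1 of the 3 dependencies holds.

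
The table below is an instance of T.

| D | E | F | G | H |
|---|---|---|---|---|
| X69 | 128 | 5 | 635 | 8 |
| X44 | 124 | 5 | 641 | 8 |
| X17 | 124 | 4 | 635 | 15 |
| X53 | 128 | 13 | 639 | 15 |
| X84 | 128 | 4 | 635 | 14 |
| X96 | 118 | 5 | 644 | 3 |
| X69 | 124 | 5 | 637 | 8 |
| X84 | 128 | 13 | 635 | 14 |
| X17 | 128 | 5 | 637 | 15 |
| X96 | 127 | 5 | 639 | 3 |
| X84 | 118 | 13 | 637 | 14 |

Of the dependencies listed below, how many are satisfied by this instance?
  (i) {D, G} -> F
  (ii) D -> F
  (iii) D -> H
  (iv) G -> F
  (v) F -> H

(i) {D, G} -> F: (D=X84, G=635): 2 rows → F takes values {4, 13} — violation — fails.
(ii) D -> F: D=X17: 2 rows → F takes values {4, 5} — violation; D=X84: 3 rows → F takes values {4, 13} — violation — fails.
(iii) D -> H: every LHS value maps to a single RHS value — holds.
(iv) G -> F: G=635: 4 rows → F takes values {5, 4, 13} — violation; G=639: 2 rows → F takes values {13, 5} — violation; G=637: 3 rows → F takes values {5, 13} — violation — fails.
(v) F -> H: F=5: 6 rows → H takes values {8, 3, 15} — violation; F=4: 2 rows → H takes values {15, 14} — violation; F=13: 3 rows → H takes values {15, 14} — violation — fails.
1 of the 5 dependencies holds.

1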